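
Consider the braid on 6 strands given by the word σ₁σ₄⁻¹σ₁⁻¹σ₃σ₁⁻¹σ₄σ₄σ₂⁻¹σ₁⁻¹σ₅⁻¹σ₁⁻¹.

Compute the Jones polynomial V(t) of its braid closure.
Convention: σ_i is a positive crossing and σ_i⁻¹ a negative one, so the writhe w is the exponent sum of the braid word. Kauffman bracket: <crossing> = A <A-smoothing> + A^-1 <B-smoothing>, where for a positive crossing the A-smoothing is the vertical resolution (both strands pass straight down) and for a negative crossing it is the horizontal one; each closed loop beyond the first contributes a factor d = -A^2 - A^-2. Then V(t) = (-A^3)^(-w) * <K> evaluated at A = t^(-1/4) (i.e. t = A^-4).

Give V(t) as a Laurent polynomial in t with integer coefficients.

The presented braid s1 s4^-1 s1^-1 s3 s1^-1 s4 s4 s2^-1 s1^-1 s5^-1 s1^-1 on 6 strands reduces by inverse Markov moves (closure unchanged at each step):
  Deconjugate: the word is γ·β·γ⁻¹ with γ = s1 (prefix) and γ⁻¹ = s1^-1 (suffix); strip both.
  Destabilize: the word has the form β·s5^-1 where s5^-1 occurs only as the final letter (β ∈ B_5); drop it and the last strand → 5 strands.
Reduced to β = s4^-1 s1^-1 s3 s1^-1 s4 s4 s2^-1 s1^-1 on 5 strands, 8 crossings.
Compute on β:
Braid: s4^-1 s1^-1 s3 s1^-1 s4 s4 s2^-1 s1^-1 on 5 strands, 8 crossings.
Writhe w = (#positive) - (#negative) = 3 - 5 = -2.
Computing the Kauffman bracket via state sum. There are 2^8 = 256 states.
Smooth each crossing (0=||, 1=⌣⌢); contribution A^(Σ sign_k(1-2s_k)) * d^(L-1).
Tabulate the states by total A-exponent and number of loops L (A-exp: L × count):
  A^8: L=4 ×1
  A^6: L=3 ×4, L=5 ×4
  A^4: L=2 ×6, L=4 ×18, L=6 ×4
  A^2: L=1 ×3, L=3 ×33, L=5 ×19, L=7 ×1
  A^0: L=2 ×25, L=4 ×40, L=6 ×5
  A^-2: L=1 ×6, L=3 ×36, L=5 ×14
  A^-4: L=2 ×11, L=4 ×16, L=6 ×1
  A^-6: L=3 ×6, L=5 ×2
  A^-8: L=4 ×1
Each group contributes A^e * Σ count * d^(L-1):
Powers of d = -A^2 - A^-2: d^2 = A^4 + 2 + A^-4; d^3 = -A^6 - 3*A^2 - 3*A^-2 - A^-6; d^4 = A^8 + 4*A^4 + 6 + 4*A^-4 + A^-8; d^5 = -A^10 - 5*A^6 - 10*A^2 - 10*A^-2 - 5*A^-6 - A^-10; d^6 = A^12 + 6*A^8 + 15*A^4 + 20 + 15*A^-4 + 6*A^-8 + A^-12.
  A^8 * (d^3) = -A^14 - 3*A^10 - 3*A^6 - A^2
  A^6 * (4*d^2 + 4*d^4) = 4*A^14 + 20*A^10 + 32*A^6 + 20*A^2 + 4*A^-2
  A^4 * (6*d + 18*d^3 + 4*d^5) = -4*A^14 - 38*A^10 - 100*A^6 - 100*A^2 - 38*A^-2 - 4*A^-6
  A^2 * (3 + 33*d^2 + 19*d^4 + d^6) = A^14 + 25*A^10 + 124*A^6 + 203*A^2 + 124*A^-2 + 25*A^-6 + A^-10
  A^0 * (25*d + 40*d^3 + 5*d^5) = -5*A^10 - 65*A^6 - 195*A^2 - 195*A^-2 - 65*A^-6 - 5*A^-10
  A^-2 * (6 + 36*d^2 + 14*d^4) = 14*A^6 + 92*A^2 + 162*A^-2 + 92*A^-6 + 14*A^-10
  A^-4 * (11*d + 16*d^3 + d^5) = -A^6 - 21*A^2 - 69*A^-2 - 69*A^-6 - 21*A^-10 - A^-14
  A^-6 * (6*d^2 + 2*d^4) = 2*A^2 + 14*A^-2 + 24*A^-6 + 14*A^-10 + 2*A^-14
  A^-8 * (d^3) = -A^-2 - 3*A^-6 - 3*A^-10 - A^-14
Summing the groups: <K> = -A^10 + A^6 + A^-2
Normalise by the writhe: (-A^3)^(-w) = (-A^3)^(2) = A^6, so f(A) = A^6 * <K> = -A^16 + A^12 + A^4.
Substitute A = t^(-1/4), i.e. A^e → t^(-e/4): V(t) = t^-1 + t^-3 - t^-4

Answer: t^-1 + t^-3 - t^-4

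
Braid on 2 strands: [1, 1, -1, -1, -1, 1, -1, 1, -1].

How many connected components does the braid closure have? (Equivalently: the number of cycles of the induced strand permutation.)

Track the strand permutation on 2 strands, starting from identity.
  step 1: s1 swaps positions 1,2 -> [2 1]
  step 2: s1 swaps positions 1,2 -> [1 2]
  step 3: s1^-1 swaps positions 1,2 -> [2 1]
  step 4: s1^-1 swaps positions 1,2 -> [1 2]
  step 5: s1^-1 swaps positions 1,2 -> [2 1]
  step 6: s1 swaps positions 1,2 -> [1 2]
  step 7: s1^-1 swaps positions 1,2 -> [2 1]
  step 8: s1 swaps positions 1,2 -> [1 2]
  step 9: s1^-1 swaps positions 1,2 -> [2 1]
Final permutation (position -> original strand): [2 1]
Closure components = cycle count of this permutation = 1.

Answer: 1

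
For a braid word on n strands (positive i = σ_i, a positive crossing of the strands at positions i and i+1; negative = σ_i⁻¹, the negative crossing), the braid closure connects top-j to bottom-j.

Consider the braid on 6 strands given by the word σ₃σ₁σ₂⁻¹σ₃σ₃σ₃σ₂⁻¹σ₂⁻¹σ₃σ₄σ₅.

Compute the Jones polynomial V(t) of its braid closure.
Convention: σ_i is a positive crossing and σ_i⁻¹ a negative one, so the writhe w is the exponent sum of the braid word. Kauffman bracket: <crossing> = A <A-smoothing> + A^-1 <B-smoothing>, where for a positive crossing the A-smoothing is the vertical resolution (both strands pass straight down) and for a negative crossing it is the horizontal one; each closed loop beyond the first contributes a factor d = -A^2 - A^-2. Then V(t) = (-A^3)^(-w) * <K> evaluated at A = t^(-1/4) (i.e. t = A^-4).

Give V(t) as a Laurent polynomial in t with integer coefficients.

-t^6 + 2*t^5 - 4*t^4 + 5*t^3 - 4*t^2 + 5*t - 3 + 2*t^-1 - t^-2

Derivation:
The presented braid s3 s1 s2^-1 s3 s3 s3 s2^-1 s2^-1 s3 s4 s5 on 6 strands reduces by inverse Markov moves (closure unchanged at each step):
  Destabilize: the word has the form β·s5 where s5 occurs only as the final letter (β ∈ B_5); drop it and the last strand → 5 strands.
  Destabilize: the word has the form β·s4 where s4 occurs only as the final letter (β ∈ B_4); drop it and the last strand → 4 strands.
Reduced to β = s3 s1 s2^-1 s3 s3 s3 s2^-1 s2^-1 s3 on 4 strands, 9 crossings.
Compute on β:
Braid: s3 s1 s2^-1 s3 s3 s3 s2^-1 s2^-1 s3 on 4 strands, 9 crossings.
Writhe w = (#positive) - (#negative) = 6 - 3 = 3.
Enumerate smoothing states for the bracket polynomial. There are 2^9 = 512 states.
For each crossing: s=0 is the vertical smoothing, s=1 horizontal. Crossing k contributes A^(sign_k * (1 - 2*s_k)); loop factor d = -A^2 - A^-2.
Tabulate the states by total A-exponent and number of loops L (A-exp: L × count):
  A^9: L=5 ×1
  A^7: L=4 ×9
  A^5: L=3 ×32, L=5 ×4
  A^3: L=2 ×51, L=4 ×32, L=6 ×1
  A^1: L=1 ×27, L=3 ×81, L=5 ×18
  A^-1: L=2 ×53, L=4 ×67, L=6 ×6
  A^-3: L=3 ×50, L=5 ×33, L=7 ×1
  A^-5: L=4 ×27, L=6 ×9
  A^-7: L=5 ×8, L=7 ×1
  A^-9: L=6 ×1
Each group contributes A^e * Σ count * d^(L-1):
Powers of d = -A^2 - A^-2: d^2 = A^4 + 2 + A^-4; d^3 = -A^6 - 3*A^2 - 3*A^-2 - A^-6; d^4 = A^8 + 4*A^4 + 6 + 4*A^-4 + A^-8; d^5 = -A^10 - 5*A^6 - 10*A^2 - 10*A^-2 - 5*A^-6 - A^-10; d^6 = A^12 + 6*A^8 + 15*A^4 + 20 + 15*A^-4 + 6*A^-8 + A^-12.
  A^9 * (d^4) = A^17 + 4*A^13 + 6*A^9 + 4*A^5 + A
  A^7 * (9*d^3) = -9*A^13 - 27*A^9 - 27*A^5 - 9*A
  A^5 * (32*d^2 + 4*d^4) = 4*A^13 + 48*A^9 + 88*A^5 + 48*A + 4*A^-3
  A^3 * (51*d + 32*d^3 + d^5) = -A^13 - 37*A^9 - 157*A^5 - 157*A - 37*A^-3 - A^-7
  A^1 * (27 + 81*d^2 + 18*d^4) = 18*A^9 + 153*A^5 + 297*A + 153*A^-3 + 18*A^-7
  A^-1 * (53*d + 67*d^3 + 6*d^5) = -6*A^9 - 97*A^5 - 314*A - 314*A^-3 - 97*A^-7 - 6*A^-11
  A^-3 * (50*d^2 + 33*d^4 + d^6) = A^9 + 39*A^5 + 197*A + 318*A^-3 + 197*A^-7 + 39*A^-11 + A^-15
  A^-5 * (27*d^3 + 9*d^5) = -9*A^5 - 72*A - 171*A^-3 - 171*A^-7 - 72*A^-11 - 9*A^-15
  A^-7 * (8*d^4 + d^6) = A^5 + 14*A + 47*A^-3 + 68*A^-7 + 47*A^-11 + 14*A^-15 + A^-19
  A^-9 * (d^5) = -A - 5*A^-3 - 10*A^-7 - 10*A^-11 - 5*A^-15 - A^-19
Summing the groups: <K> = A^17 - 2*A^13 + 3*A^9 - 5*A^5 + 4*A - 5*A^-3 + 4*A^-7 - 2*A^-11 + A^-15
Normalise by the writhe: (-A^3)^(-w) = (-A^3)^(-3) = -A^-9, so f(A) = -A^-9 * <K> = -A^8 + 2*A^4 - 3 + 5*A^-4 - 4*A^-8 + 5*A^-12 - 4*A^-16 + 2*A^-20 - A^-24.
Substitute A = t^(-1/4), i.e. A^e → t^(-e/4): V(t) = -t^6 + 2*t^5 - 4*t^4 + 5*t^3 - 4*t^2 + 5*t - 3 + 2*t^-1 - t^-2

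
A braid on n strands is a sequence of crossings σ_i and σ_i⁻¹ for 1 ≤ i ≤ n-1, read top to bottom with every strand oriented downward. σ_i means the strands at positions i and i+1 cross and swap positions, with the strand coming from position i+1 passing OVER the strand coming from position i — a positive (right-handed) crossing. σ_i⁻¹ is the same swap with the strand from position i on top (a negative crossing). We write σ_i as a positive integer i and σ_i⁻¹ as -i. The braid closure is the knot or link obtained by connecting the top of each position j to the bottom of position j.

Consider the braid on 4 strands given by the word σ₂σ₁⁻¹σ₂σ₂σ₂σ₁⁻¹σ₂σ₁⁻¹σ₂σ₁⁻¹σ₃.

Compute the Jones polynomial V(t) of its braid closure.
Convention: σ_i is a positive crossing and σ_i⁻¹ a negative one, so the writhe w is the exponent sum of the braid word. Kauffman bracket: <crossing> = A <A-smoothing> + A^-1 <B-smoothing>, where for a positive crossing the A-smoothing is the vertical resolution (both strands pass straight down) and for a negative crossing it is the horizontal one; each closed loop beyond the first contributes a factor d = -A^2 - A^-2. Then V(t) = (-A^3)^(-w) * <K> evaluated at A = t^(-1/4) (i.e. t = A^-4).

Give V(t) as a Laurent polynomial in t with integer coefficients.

t^7 - 4*t^6 + 7*t^5 - 11*t^4 + 14*t^3 - 14*t^2 + 14*t - 10 + 7*t^-1 - 4*t^-2 + t^-3

Derivation:
The presented braid s2 s1^-1 s2 s2 s2 s1^-1 s2 s1^-1 s2 s1^-1 s3 on 4 strands reduces by inverse Markov moves (closure unchanged at each step):
  Destabilize: the word has the form β·s3 where s3 occurs only as the final letter (β ∈ B_3); drop it and the last strand → 3 strands.
Reduced to β = s2 s1^-1 s2 s2 s2 s1^-1 s2 s1^-1 s2 s1^-1 on 3 strands, 10 crossings.
Compute on β:
Braid: s2 s1^-1 s2 s2 s2 s1^-1 s2 s1^-1 s2 s1^-1 on 3 strands, 10 crossings.
Writhe w = (#positive) - (#negative) = 6 - 4 = 2.
State-sum expansion of <K>. There are 2^10 = 1024 states.
Smooth each crossing (0=||, 1=⌣⌢); contribution A^(Σ sign_k(1-2s_k)) * d^(L-1).
Tabulate the states by total A-exponent and number of loops L (A-exp: L × count):
  A^10: L=5 ×1
  A^8: L=4 ×10
  A^6: L=3 ×42, L=5 ×3
  A^4: L=2 ×90, L=4 ×29, L=6 ×1
  A^2: L=1 ×87, L=3 ×110, L=5 ×13
  A^0: L=2 ×179, L=4 ×71, L=6 ×2
  A^-2: L=3 ×187, L=5 ×23
  A^-4: L=4 ×117, L=6 ×3
  A^-6: L=5 ×45
  A^-8: L=6 ×10
  A^-10: L=7 ×1
Each group contributes A^e * Σ count * d^(L-1):
Powers of d = -A^2 - A^-2: d^2 = A^4 + 2 + A^-4; d^3 = -A^6 - 3*A^2 - 3*A^-2 - A^-6; d^4 = A^8 + 4*A^4 + 6 + 4*A^-4 + A^-8; d^5 = -A^10 - 5*A^6 - 10*A^2 - 10*A^-2 - 5*A^-6 - A^-10; d^6 = A^12 + 6*A^8 + 15*A^4 + 20 + 15*A^-4 + 6*A^-8 + A^-12.
  A^10 * (d^4) = A^18 + 4*A^14 + 6*A^10 + 4*A^6 + A^2
  A^8 * (10*d^3) = -10*A^14 - 30*A^10 - 30*A^6 - 10*A^2
  A^6 * (42*d^2 + 3*d^4) = 3*A^14 + 54*A^10 + 102*A^6 + 54*A^2 + 3*A^-2
  A^4 * (90*d + 29*d^3 + d^5) = -A^14 - 34*A^10 - 187*A^6 - 187*A^2 - 34*A^-2 - A^-6
  A^2 * (87 + 110*d^2 + 13*d^4) = 13*A^10 + 162*A^6 + 385*A^2 + 162*A^-2 + 13*A^-6
  A^0 * (179*d + 71*d^3 + 2*d^5) = -2*A^10 - 81*A^6 - 412*A^2 - 412*A^-2 - 81*A^-6 - 2*A^-10
  A^-2 * (187*d^2 + 23*d^4) = 23*A^6 + 279*A^2 + 512*A^-2 + 279*A^-6 + 23*A^-10
  A^-4 * (117*d^3 + 3*d^5) = -3*A^6 - 132*A^2 - 381*A^-2 - 381*A^-6 - 132*A^-10 - 3*A^-14
  A^-6 * (45*d^4) = 45*A^2 + 180*A^-2 + 270*A^-6 + 180*A^-10 + 45*A^-14
  A^-8 * (10*d^5) = -10*A^2 - 50*A^-2 - 100*A^-6 - 100*A^-10 - 50*A^-14 - 10*A^-18
  A^-10 * (d^6) = A^2 + 6*A^-2 + 15*A^-6 + 20*A^-10 + 15*A^-14 + 6*A^-18 + A^-22
Summing the groups: <K> = A^18 - 4*A^14 + 7*A^10 - 10*A^6 + 14*A^2 - 14*A^-2 + 14*A^-6 - 11*A^-10 + 7*A^-14 - 4*A^-18 + A^-22
Normalise by the writhe: (-A^3)^(-w) = (-A^3)^(-2) = A^-6, so f(A) = A^-6 * <K> = A^12 - 4*A^8 + 7*A^4 - 10 + 14*A^-4 - 14*A^-8 + 14*A^-12 - 11*A^-16 + 7*A^-20 - 4*A^-24 + A^-28.
Substitute A = t^(-1/4), i.e. A^e → t^(-e/4): V(t) = t^7 - 4*t^6 + 7*t^5 - 11*t^4 + 14*t^3 - 14*t^2 + 14*t - 10 + 7*t^-1 - 4*t^-2 + t^-3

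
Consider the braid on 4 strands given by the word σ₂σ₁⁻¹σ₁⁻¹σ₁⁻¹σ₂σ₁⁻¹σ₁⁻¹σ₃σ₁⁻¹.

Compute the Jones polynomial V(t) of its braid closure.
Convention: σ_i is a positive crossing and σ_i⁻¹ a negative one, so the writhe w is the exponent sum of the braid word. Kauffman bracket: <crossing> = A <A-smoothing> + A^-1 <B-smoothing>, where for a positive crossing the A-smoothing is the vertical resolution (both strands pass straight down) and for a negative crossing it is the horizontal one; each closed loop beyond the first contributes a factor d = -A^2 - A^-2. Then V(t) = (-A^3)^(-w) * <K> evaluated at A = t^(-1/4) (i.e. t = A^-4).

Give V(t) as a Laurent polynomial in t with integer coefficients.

Braid: s2 s1^-1 s1^-1 s1^-1 s2 s1^-1 s1^-1 s3 s1^-1 on 4 strands, 9 crossings.
Writhe w = (#positive) - (#negative) = 3 - 6 = -3.
Computing the Kauffman bracket via state sum. There are 2^9 = 512 states.
Each crossing splits two ways (0=vertical, 1=horizontal). The state's weight is A^(#A-smoothings - #B-smoothings) * d^(loops - 1).
Tabulate the states by total A-exponent and number of loops L (A-exp: L × count):
  A^9: L=8 ×1
  A^7: L=7 ×9
  A^5: L=6 ×36
  A^3: L=5 ×84
  A^1: L=4 ×126
  A^-1: L=3 ×124, L=5 ×2
  A^-3: L=2 ×75, L=4 ×9
  A^-5: L=1 ×21, L=3 ×15
  A^-7: L=2 ×8, L=4 ×1
  A^-9: L=3 ×1
Each group contributes A^e * Σ count * d^(L-1):
Powers of d = -A^2 - A^-2: d^2 = A^4 + 2 + A^-4; d^3 = -A^6 - 3*A^2 - 3*A^-2 - A^-6; d^4 = A^8 + 4*A^4 + 6 + 4*A^-4 + A^-8; d^5 = -A^10 - 5*A^6 - 10*A^2 - 10*A^-2 - 5*A^-6 - A^-10; d^6 = A^12 + 6*A^8 + 15*A^4 + 20 + 15*A^-4 + 6*A^-8 + A^-12; d^7 = -A^14 - 7*A^10 - 21*A^6 - 35*A^2 - 35*A^-2 - 21*A^-6 - 7*A^-10 - A^-14.
  A^9 * (d^7) = -A^23 - 7*A^19 - 21*A^15 - 35*A^11 - 35*A^7 - 21*A^3 - 7*A^-1 - A^-5
  A^7 * (9*d^6) = 9*A^19 + 54*A^15 + 135*A^11 + 180*A^7 + 135*A^3 + 54*A^-1 + 9*A^-5
  A^5 * (36*d^5) = -36*A^15 - 180*A^11 - 360*A^7 - 360*A^3 - 180*A^-1 - 36*A^-5
  A^3 * (84*d^4) = 84*A^11 + 336*A^7 + 504*A^3 + 336*A^-1 + 84*A^-5
  A^1 * (126*d^3) = -126*A^7 - 378*A^3 - 378*A^-1 - 126*A^-5
  A^-1 * (124*d^2 + 2*d^4) = 2*A^7 + 132*A^3 + 260*A^-1 + 132*A^-5 + 2*A^-9
  A^-3 * (75*d + 9*d^3) = -9*A^3 - 102*A^-1 - 102*A^-5 - 9*A^-9
  A^-5 * (21 + 15*d^2) = 15*A^-1 + 51*A^-5 + 15*A^-9
  A^-7 * (8*d + d^3) = -A^-1 - 11*A^-5 - 11*A^-9 - A^-13
  A^-9 * (d^2) = A^-5 + 2*A^-9 + A^-13
Summing the groups: <K> = -A^23 + 2*A^19 - 3*A^15 + 4*A^11 - 3*A^7 + 3*A^3 - 3*A^-1 + A^-5 - A^-9
Normalise by the writhe: (-A^3)^(-w) = (-A^3)^(3) = -A^9, so f(A) = -A^9 * <K> = A^32 - 2*A^28 + 3*A^24 - 4*A^20 + 3*A^16 - 3*A^12 + 3*A^8 - A^4 + 1.
Substitute A = t^(-1/4), i.e. A^e → t^(-e/4): V(t) = 1 - t^-1 + 3*t^-2 - 3*t^-3 + 3*t^-4 - 4*t^-5 + 3*t^-6 - 2*t^-7 + t^-8

Answer: 1 - t^-1 + 3*t^-2 - 3*t^-3 + 3*t^-4 - 4*t^-5 + 3*t^-6 - 2*t^-7 + t^-8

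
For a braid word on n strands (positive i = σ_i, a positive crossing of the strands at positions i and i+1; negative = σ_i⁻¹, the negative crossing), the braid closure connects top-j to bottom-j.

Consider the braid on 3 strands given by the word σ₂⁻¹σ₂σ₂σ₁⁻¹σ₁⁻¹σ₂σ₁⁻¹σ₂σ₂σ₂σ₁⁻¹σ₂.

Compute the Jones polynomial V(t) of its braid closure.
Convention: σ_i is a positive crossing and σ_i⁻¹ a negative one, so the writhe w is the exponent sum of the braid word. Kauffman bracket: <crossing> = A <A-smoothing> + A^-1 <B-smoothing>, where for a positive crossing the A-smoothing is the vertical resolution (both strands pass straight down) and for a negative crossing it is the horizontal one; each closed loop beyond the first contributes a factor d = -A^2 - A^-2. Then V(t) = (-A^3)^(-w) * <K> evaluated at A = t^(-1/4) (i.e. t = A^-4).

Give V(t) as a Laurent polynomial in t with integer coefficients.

t^7 - 3*t^6 + 6*t^5 - 9*t^4 + 11*t^3 - 12*t^2 + 11*t - 8 + 6*t^-1 - 3*t^-2 + t^-3

Derivation:
The presented braid s2^-1 s2 s2 s1^-1 s1^-1 s2 s1^-1 s2 s2 s2 s1^-1 s2 on 3 strands reduces by inverse Markov moves (closure unchanged at each step):
  Deconjugate: the word is γ·β·γ⁻¹ with γ = s2^-1 (prefix) and γ⁻¹ = s2 (suffix); strip both.
Reduced to β = s2 s2 s1^-1 s1^-1 s2 s1^-1 s2 s2 s2 s1^-1 on 3 strands, 10 crossings.
Compute on β:
Braid: s2 s2 s1^-1 s1^-1 s2 s1^-1 s2 s2 s2 s1^-1 on 3 strands, 10 crossings.
Writhe w = (#positive) - (#negative) = 6 - 4 = 2.
Enumerate smoothing states for the bracket polynomial. There are 2^10 = 1024 states.
For each crossing: s=0 is the vertical smoothing, s=1 horizontal. Crossing k contributes A^(sign_k * (1 - 2*s_k)); loop factor d = -A^2 - A^-2.
Tabulate the states by total A-exponent and number of loops L (A-exp: L × count):
  A^10: L=5 ×1
  A^8: L=4 ×10
  A^6: L=3 ×41, L=5 ×4
  A^4: L=2 ×81, L=4 ×38, L=6 ×1
  A^2: L=1 ×71, L=3 ×117, L=5 ×22
  A^0: L=2 ×154, L=4 ×91, L=6 ×7
  A^-2: L=3 ×168, L=5 ×41, L=7 ×1
  A^-4: L=4 ×110, L=6 ×10
  A^-6: L=5 ×44, L=7 ×1
  A^-8: L=6 ×10
  A^-10: L=7 ×1
Each group contributes A^e * Σ count * d^(L-1):
Powers of d = -A^2 - A^-2: d^2 = A^4 + 2 + A^-4; d^3 = -A^6 - 3*A^2 - 3*A^-2 - A^-6; d^4 = A^8 + 4*A^4 + 6 + 4*A^-4 + A^-8; d^5 = -A^10 - 5*A^6 - 10*A^2 - 10*A^-2 - 5*A^-6 - A^-10; d^6 = A^12 + 6*A^8 + 15*A^4 + 20 + 15*A^-4 + 6*A^-8 + A^-12.
  A^10 * (d^4) = A^18 + 4*A^14 + 6*A^10 + 4*A^6 + A^2
  A^8 * (10*d^3) = -10*A^14 - 30*A^10 - 30*A^6 - 10*A^2
  A^6 * (41*d^2 + 4*d^4) = 4*A^14 + 57*A^10 + 106*A^6 + 57*A^2 + 4*A^-2
  A^4 * (81*d + 38*d^3 + d^5) = -A^14 - 43*A^10 - 205*A^6 - 205*A^2 - 43*A^-2 - A^-6
  A^2 * (71 + 117*d^2 + 22*d^4) = 22*A^10 + 205*A^6 + 437*A^2 + 205*A^-2 + 22*A^-6
  A^0 * (154*d + 91*d^3 + 7*d^5) = -7*A^10 - 126*A^6 - 497*A^2 - 497*A^-2 - 126*A^-6 - 7*A^-10
  A^-2 * (168*d^2 + 41*d^4 + d^6) = A^10 + 47*A^6 + 347*A^2 + 602*A^-2 + 347*A^-6 + 47*A^-10 + A^-14
  A^-4 * (110*d^3 + 10*d^5) = -10*A^6 - 160*A^2 - 430*A^-2 - 430*A^-6 - 160*A^-10 - 10*A^-14
  A^-6 * (44*d^4 + d^6) = A^6 + 50*A^2 + 191*A^-2 + 284*A^-6 + 191*A^-10 + 50*A^-14 + A^-18
  A^-8 * (10*d^5) = -10*A^2 - 50*A^-2 - 100*A^-6 - 100*A^-10 - 50*A^-14 - 10*A^-18
  A^-10 * (d^6) = A^2 + 6*A^-2 + 15*A^-6 + 20*A^-10 + 15*A^-14 + 6*A^-18 + A^-22
Summing the groups: <K> = A^18 - 3*A^14 + 6*A^10 - 8*A^6 + 11*A^2 - 12*A^-2 + 11*A^-6 - 9*A^-10 + 6*A^-14 - 3*A^-18 + A^-22
Normalise by the writhe: (-A^3)^(-w) = (-A^3)^(-2) = A^-6, so f(A) = A^-6 * <K> = A^12 - 3*A^8 + 6*A^4 - 8 + 11*A^-4 - 12*A^-8 + 11*A^-12 - 9*A^-16 + 6*A^-20 - 3*A^-24 + A^-28.
Substitute A = t^(-1/4), i.e. A^e → t^(-e/4): V(t) = t^7 - 3*t^6 + 6*t^5 - 9*t^4 + 11*t^3 - 12*t^2 + 11*t - 8 + 6*t^-1 - 3*t^-2 + t^-3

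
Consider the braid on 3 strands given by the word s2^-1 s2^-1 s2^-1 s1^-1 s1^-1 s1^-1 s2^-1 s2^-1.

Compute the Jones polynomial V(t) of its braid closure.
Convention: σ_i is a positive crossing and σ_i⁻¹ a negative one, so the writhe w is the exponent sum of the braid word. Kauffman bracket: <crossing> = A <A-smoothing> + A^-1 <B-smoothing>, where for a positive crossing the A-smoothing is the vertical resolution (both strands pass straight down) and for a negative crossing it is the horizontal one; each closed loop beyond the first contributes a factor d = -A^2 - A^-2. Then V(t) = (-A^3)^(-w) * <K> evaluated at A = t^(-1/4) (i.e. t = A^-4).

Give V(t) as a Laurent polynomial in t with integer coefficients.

t^-3 + 2*t^-5 - 2*t^-6 + 2*t^-7 - 3*t^-8 + 2*t^-9 - 2*t^-10 + t^-11

Derivation:
Braid: s2^-1 s2^-1 s2^-1 s1^-1 s1^-1 s1^-1 s2^-1 s2^-1 on 3 strands, 8 crossings.
Writhe w = (#positive) - (#negative) = 0 - 8 = -8.
Computing the Kauffman bracket via state sum. There are 2^8 = 256 states.
For each crossing: s=0 is the vertical smoothing, s=1 horizontal. Crossing k contributes A^(sign_k * (1 - 2*s_k)); loop factor d = -A^2 - A^-2.
Tabulate the states by total A-exponent and number of loops L (A-exp: L × count):
  A^8: L=7 ×1
  A^6: L=6 ×8
  A^4: L=5 ×28
  A^2: L=4 ×55, L=6 ×1
  A^0: L=3 ×65, L=5 ×5
  A^-2: L=2 ×45, L=4 ×11
  A^-4: L=1 ×15, L=3 ×13
  A^-6: L=2 ×8
  A^-8: L=3 ×1
Each group contributes A^e * Σ count * d^(L-1):
Powers of d = -A^2 - A^-2: d^2 = A^4 + 2 + A^-4; d^3 = -A^6 - 3*A^2 - 3*A^-2 - A^-6; d^4 = A^8 + 4*A^4 + 6 + 4*A^-4 + A^-8; d^5 = -A^10 - 5*A^6 - 10*A^2 - 10*A^-2 - 5*A^-6 - A^-10; d^6 = A^12 + 6*A^8 + 15*A^4 + 20 + 15*A^-4 + 6*A^-8 + A^-12.
  A^8 * (d^6) = A^20 + 6*A^16 + 15*A^12 + 20*A^8 + 15*A^4 + 6 + A^-4
  A^6 * (8*d^5) = -8*A^16 - 40*A^12 - 80*A^8 - 80*A^4 - 40 - 8*A^-4
  A^4 * (28*d^4) = 28*A^12 + 112*A^8 + 168*A^4 + 112 + 28*A^-4
  A^2 * (55*d^3 + d^5) = -A^12 - 60*A^8 - 175*A^4 - 175 - 60*A^-4 - A^-8
  A^0 * (65*d^2 + 5*d^4) = 5*A^8 + 85*A^4 + 160 + 85*A^-4 + 5*A^-8
  A^-2 * (45*d + 11*d^3) = -11*A^4 - 78 - 78*A^-4 - 11*A^-8
  A^-4 * (15 + 13*d^2) = 13 + 41*A^-4 + 13*A^-8
  A^-6 * (8*d) = -8*A^-4 - 8*A^-8
  A^-8 * (d^2) = A^-4 + 2*A^-8 + A^-12
Summing the groups: <K> = A^20 - 2*A^16 + 2*A^12 - 3*A^8 + 2*A^4 - 2 + 2*A^-4 + A^-12
Normalise by the writhe: (-A^3)^(-w) = (-A^3)^(8) = A^24, so f(A) = A^24 * <K> = A^44 - 2*A^40 + 2*A^36 - 3*A^32 + 2*A^28 - 2*A^24 + 2*A^20 + A^12.
Substitute A = t^(-1/4), i.e. A^e → t^(-e/4): V(t) = t^-3 + 2*t^-5 - 2*t^-6 + 2*t^-7 - 3*t^-8 + 2*t^-9 - 2*t^-10 + t^-11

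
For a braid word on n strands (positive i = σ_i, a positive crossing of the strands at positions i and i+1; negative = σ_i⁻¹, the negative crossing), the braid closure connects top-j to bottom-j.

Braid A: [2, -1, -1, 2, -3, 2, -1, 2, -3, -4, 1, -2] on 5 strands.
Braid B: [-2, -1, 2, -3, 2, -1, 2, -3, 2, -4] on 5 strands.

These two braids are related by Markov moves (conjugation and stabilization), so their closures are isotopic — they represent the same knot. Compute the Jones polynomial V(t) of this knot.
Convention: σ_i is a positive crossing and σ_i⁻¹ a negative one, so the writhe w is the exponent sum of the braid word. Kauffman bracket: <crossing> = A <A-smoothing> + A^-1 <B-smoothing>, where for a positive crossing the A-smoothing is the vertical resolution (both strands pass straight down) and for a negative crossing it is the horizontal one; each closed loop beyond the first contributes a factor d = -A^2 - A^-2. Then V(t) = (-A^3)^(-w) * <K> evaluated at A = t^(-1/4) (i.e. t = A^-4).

Markov-equivalent braids have isotopic closures, hence identical knot invariants. Strip the Markov moves from each word to reach a common short braid β, then compute V(t) once on β.
Braid A: s2 s1^-1 s1^-1 s2 s3^-1 s2 s1^-1 s2 s3^-1 s4^-1 s1 s2^-1 on 5 strands reduces by inverse Markov moves (closure unchanged at each step):
  Deconjugate: the word is γ·β·γ⁻¹ with γ = s2 (prefix) and γ⁻¹ = s2^-1 (suffix); strip both.
  Deconjugate: the word is γ·β·γ⁻¹ with γ = s1^-1 (prefix) and γ⁻¹ = s1 (suffix); strip both.
  Destabilize: the word has the form β·s4^-1 where s4^-1 occurs only as the final letter (β ∈ B_4); drop it and the last strand → 4 strands.
Reduced to β = s1^-1 s2 s3^-1 s2 s1^-1 s2 s3^-1 on 4 strands, 7 crossings.
Braid B: s2^-1 s1^-1 s2 s3^-1 s2 s1^-1 s2 s3^-1 s2 s4^-1 on 5 strands reduces by inverse Markov moves (closure unchanged at each step):
  Destabilize: the word has the form β·s4^-1 where s4^-1 occurs only as the final letter (β ∈ B_4); drop it and the last strand → 4 strands.
  Deconjugate: the word is γ·β·γ⁻¹ with γ = s2^-1 (prefix) and γ⁻¹ = s2 (suffix); strip both.
Reduced to β = s1^-1 s2 s3^-1 s2 s1^-1 s2 s3^-1 on 4 strands, 7 crossings.
Both give the same β = s1^-1 s2 s3^-1 s2 s1^-1 s2 s3^-1 on 4 strands, so one state sum suffices:
Braid: s1^-1 s2 s3^-1 s2 s1^-1 s2 s3^-1 on 4 strands, 7 crossings.
Writhe w = (#positive) - (#negative) = 3 - 4 = -1.
Enumerate smoothing states for the bracket polynomial. There are 2^7 = 128 states.
Smooth each crossing (0=||, 1=⌣⌢); contribution A^(Σ sign_k(1-2s_k)) * d^(L-1).
Tabulate the states by total A-exponent and number of loops L (A-exp: L × count):
  A^7: L=4 ×1
  A^5: L=3 ×7
  A^3: L=2 ×19, L=4 ×2
  A^1: L=1 ×21, L=3 ×14
  A^-1: L=2 ×32, L=4 ×3
  A^-3: L=3 ×21
  A^-5: L=4 ×7
  A^-7: L=5 ×1
Each group contributes A^e * Σ count * d^(L-1):
Powers of d = -A^2 - A^-2: d^2 = A^4 + 2 + A^-4; d^3 = -A^6 - 3*A^2 - 3*A^-2 - A^-6; d^4 = A^8 + 4*A^4 + 6 + 4*A^-4 + A^-8.
  A^7 * (d^3) = -A^13 - 3*A^9 - 3*A^5 - A
  A^5 * (7*d^2) = 7*A^9 + 14*A^5 + 7*A
  A^3 * (19*d + 2*d^3) = -2*A^9 - 25*A^5 - 25*A - 2*A^-3
  A^1 * (21 + 14*d^2) = 14*A^5 + 49*A + 14*A^-3
  A^-1 * (32*d + 3*d^3) = -3*A^5 - 41*A - 41*A^-3 - 3*A^-7
  A^-3 * (21*d^2) = 21*A + 42*A^-3 + 21*A^-7
  A^-5 * (7*d^3) = -7*A - 21*A^-3 - 21*A^-7 - 7*A^-11
  A^-7 * (d^4) = A + 4*A^-3 + 6*A^-7 + 4*A^-11 + A^-15
Summing the groups: <K> = -A^13 + 2*A^9 - 3*A^5 + 4*A - 4*A^-3 + 3*A^-7 - 3*A^-11 + A^-15
Normalise by the writhe: (-A^3)^(-w) = (-A^3)^(1) = -A^3, so f(A) = -A^3 * <K> = A^16 - 2*A^12 + 3*A^8 - 4*A^4 + 4 - 3*A^-4 + 3*A^-8 - A^-12.
Substitute A = t^(-1/4), i.e. A^e → t^(-e/4): V(t) = -t^3 + 3*t^2 - 3*t + 4 - 4*t^-1 + 3*t^-2 - 2*t^-3 + t^-4

Answer: -t^3 + 3*t^2 - 3*t + 4 - 4*t^-1 + 3*t^-2 - 2*t^-3 + t^-4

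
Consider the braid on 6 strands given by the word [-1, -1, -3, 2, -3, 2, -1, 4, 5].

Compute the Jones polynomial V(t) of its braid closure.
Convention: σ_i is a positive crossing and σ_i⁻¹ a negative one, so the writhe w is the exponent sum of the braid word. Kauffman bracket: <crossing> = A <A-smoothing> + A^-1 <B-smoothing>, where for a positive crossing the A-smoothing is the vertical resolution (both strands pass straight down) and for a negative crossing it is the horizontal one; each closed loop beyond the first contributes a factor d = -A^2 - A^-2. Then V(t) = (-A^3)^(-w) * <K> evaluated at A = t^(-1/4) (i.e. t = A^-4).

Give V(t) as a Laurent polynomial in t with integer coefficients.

The presented braid s1^-1 s1^-1 s3^-1 s2 s3^-1 s2 s1^-1 s4 s5 on 6 strands reduces by inverse Markov moves (closure unchanged at each step):
  Destabilize: the word has the form β·s5 where s5 occurs only as the final letter (β ∈ B_5); drop it and the last strand → 5 strands.
  Destabilize: the word has the form β·s4 where s4 occurs only as the final letter (β ∈ B_4); drop it and the last strand → 4 strands.
Reduced to β = s1^-1 s1^-1 s3^-1 s2 s3^-1 s2 s1^-1 on 4 strands, 7 crossings.
Compute on β:
Braid: s1^-1 s1^-1 s3^-1 s2 s3^-1 s2 s1^-1 on 4 strands, 7 crossings.
Writhe w = (#positive) - (#negative) = 2 - 5 = -3.
State-sum expansion of <K>. There are 2^7 = 128 states.
Smooth each crossing (0=||, 1=⌣⌢); contribution A^(Σ sign_k(1-2s_k)) * d^(L-1).
Tabulate the states by total A-exponent and number of loops L (A-exp: L × count):
  A^7: L=5 ×1
  A^5: L=4 ×7
  A^3: L=3 ×20, L=5 ×1
  A^1: L=2 ×27, L=4 ×8
  A^-1: L=1 ×15, L=3 ×19, L=5 ×1
  A^-3: L=2 ×17, L=4 ×4
  A^-5: L=3 ×7
  A^-7: L=4 ×1
Each group contributes A^e * Σ count * d^(L-1):
Powers of d = -A^2 - A^-2: d^2 = A^4 + 2 + A^-4; d^3 = -A^6 - 3*A^2 - 3*A^-2 - A^-6; d^4 = A^8 + 4*A^4 + 6 + 4*A^-4 + A^-8.
  A^7 * (d^4) = A^15 + 4*A^11 + 6*A^7 + 4*A^3 + A^-1
  A^5 * (7*d^3) = -7*A^11 - 21*A^7 - 21*A^3 - 7*A^-1
  A^3 * (20*d^2 + d^4) = A^11 + 24*A^7 + 46*A^3 + 24*A^-1 + A^-5
  A^1 * (27*d + 8*d^3) = -8*A^7 - 51*A^3 - 51*A^-1 - 8*A^-5
  A^-1 * (15 + 19*d^2 + d^4) = A^7 + 23*A^3 + 59*A^-1 + 23*A^-5 + A^-9
  A^-3 * (17*d + 4*d^3) = -4*A^3 - 29*A^-1 - 29*A^-5 - 4*A^-9
  A^-5 * (7*d^2) = 7*A^-1 + 14*A^-5 + 7*A^-9
  A^-7 * (d^3) = -A^-1 - 3*A^-5 - 3*A^-9 - A^-13
Summing the groups: <K> = A^15 - 2*A^11 + 2*A^7 - 3*A^3 + 3*A^-1 - 2*A^-5 + A^-9 - A^-13
Normalise by the writhe: (-A^3)^(-w) = (-A^3)^(3) = -A^9, so f(A) = -A^9 * <K> = -A^24 + 2*A^20 - 2*A^16 + 3*A^12 - 3*A^8 + 2*A^4 - 1 + A^-4.
Substitute A = t^(-1/4), i.e. A^e → t^(-e/4): V(t) = t - 1 + 2*t^-1 - 3*t^-2 + 3*t^-3 - 2*t^-4 + 2*t^-5 - t^-6

Answer: t - 1 + 2*t^-1 - 3*t^-2 + 3*t^-3 - 2*t^-4 + 2*t^-5 - t^-6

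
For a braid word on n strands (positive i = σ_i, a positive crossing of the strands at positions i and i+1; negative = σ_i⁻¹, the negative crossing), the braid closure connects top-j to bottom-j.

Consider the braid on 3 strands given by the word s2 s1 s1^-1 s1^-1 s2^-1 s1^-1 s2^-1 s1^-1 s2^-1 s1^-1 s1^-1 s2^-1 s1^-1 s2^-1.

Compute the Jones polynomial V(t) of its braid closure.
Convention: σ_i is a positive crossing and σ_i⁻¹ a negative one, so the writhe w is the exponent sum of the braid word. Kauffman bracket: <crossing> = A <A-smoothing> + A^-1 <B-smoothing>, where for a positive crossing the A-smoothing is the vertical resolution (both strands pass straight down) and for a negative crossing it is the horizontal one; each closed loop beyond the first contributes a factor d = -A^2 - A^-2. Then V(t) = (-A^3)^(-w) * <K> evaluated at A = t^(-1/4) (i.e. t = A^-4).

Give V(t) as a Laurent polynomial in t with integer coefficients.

The presented braid s2 s1 s1^-1 s1^-1 s2^-1 s1^-1 s2^-1 s1^-1 s2^-1 s1^-1 s1^-1 s2^-1 s1^-1 s2^-1 on 3 strands reduces by inverse Markov moves (closure unchanged at each step):
  Deconjugate: the word is γ·β·γ⁻¹ with γ = s2 s1 (prefix) and γ⁻¹ = s1^-1 s2^-1 (suffix); strip both.
Reduced to β = s1^-1 s1^-1 s2^-1 s1^-1 s2^-1 s1^-1 s2^-1 s1^-1 s1^-1 s2^-1 on 3 strands, 10 crossings.
Compute on β:
Braid: s1^-1 s1^-1 s2^-1 s1^-1 s2^-1 s1^-1 s2^-1 s1^-1 s1^-1 s2^-1 on 3 strands, 10 crossings.
Writhe w = (#positive) - (#negative) = 0 - 10 = -10.
State-sum expansion of <K>. There are 2^10 = 1024 states.
Smooth each crossing (0=||, 1=⌣⌢); contribution A^(Σ sign_k(1-2s_k)) * d^(L-1).
Tabulate the states by total A-exponent and number of loops L (A-exp: L × count):
  A^10: L=3 ×1
  A^8: L=2 ×4, L=4 ×6
  A^6: L=1 ×4, L=3 ×30, L=5 ×11
  A^4: L=2 ×48, L=4 ×65, L=6 ×7
  A^2: L=1 ×24, L=3 ×140, L=5 ×45, L=7 ×1
  A^0: L=2 ×129, L=4 ×117, L=6 ×6
  A^-2: L=1 ×43, L=3 ×151, L=5 ×16
  A^-4: L=2 ×96, L=4 ×24
  A^-6: L=1 ×24, L=3 ×21
  A^-8: L=2 ×10
  A^-10: L=3 ×1
Each group contributes A^e * Σ count * d^(L-1):
Powers of d = -A^2 - A^-2: d^2 = A^4 + 2 + A^-4; d^3 = -A^6 - 3*A^2 - 3*A^-2 - A^-6; d^4 = A^8 + 4*A^4 + 6 + 4*A^-4 + A^-8; d^5 = -A^10 - 5*A^6 - 10*A^2 - 10*A^-2 - 5*A^-6 - A^-10; d^6 = A^12 + 6*A^8 + 15*A^4 + 20 + 15*A^-4 + 6*A^-8 + A^-12.
  A^10 * (d^2) = A^14 + 2*A^10 + A^6
  A^8 * (4*d + 6*d^3) = -6*A^14 - 22*A^10 - 22*A^6 - 6*A^2
  A^6 * (4 + 30*d^2 + 11*d^4) = 11*A^14 + 74*A^10 + 130*A^6 + 74*A^2 + 11*A^-2
  A^4 * (48*d + 65*d^3 + 7*d^5) = -7*A^14 - 100*A^10 - 313*A^6 - 313*A^2 - 100*A^-2 - 7*A^-6
  A^2 * (24 + 140*d^2 + 45*d^4 + d^6) = A^14 + 51*A^10 + 335*A^6 + 594*A^2 + 335*A^-2 + 51*A^-6 + A^-10
  A^0 * (129*d + 117*d^3 + 6*d^5) = -6*A^10 - 147*A^6 - 540*A^2 - 540*A^-2 - 147*A^-6 - 6*A^-10
  A^-2 * (43 + 151*d^2 + 16*d^4) = 16*A^6 + 215*A^2 + 441*A^-2 + 215*A^-6 + 16*A^-10
  A^-4 * (96*d + 24*d^3) = -24*A^2 - 168*A^-2 - 168*A^-6 - 24*A^-10
  A^-6 * (24 + 21*d^2) = 21*A^-2 + 66*A^-6 + 21*A^-10
  A^-8 * (10*d) = -10*A^-6 - 10*A^-10
  A^-10 * (d^2) = A^-6 + 2*A^-10 + A^-14
Summing the groups: <K> = -A^10 + A^-6 + A^-14
Normalise by the writhe: (-A^3)^(-w) = (-A^3)^(10) = A^30, so f(A) = A^30 * <K> = -A^40 + A^24 + A^16.
Substitute A = t^(-1/4), i.e. A^e → t^(-e/4): V(t) = t^-4 + t^-6 - t^-10

Answer: t^-4 + t^-6 - t^-10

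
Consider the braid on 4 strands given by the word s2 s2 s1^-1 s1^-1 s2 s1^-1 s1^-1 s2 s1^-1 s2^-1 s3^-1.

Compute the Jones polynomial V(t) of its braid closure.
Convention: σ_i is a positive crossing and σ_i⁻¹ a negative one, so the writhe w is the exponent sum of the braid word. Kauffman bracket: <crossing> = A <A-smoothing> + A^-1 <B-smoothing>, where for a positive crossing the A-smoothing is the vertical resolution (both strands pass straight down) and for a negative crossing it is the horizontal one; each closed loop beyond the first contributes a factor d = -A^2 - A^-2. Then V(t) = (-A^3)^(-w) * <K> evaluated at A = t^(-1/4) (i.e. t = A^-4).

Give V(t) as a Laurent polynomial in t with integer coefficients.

-t^2 + 3*t - 4 + 6*t^-1 - 6*t^-2 + 6*t^-3 - 5*t^-4 + 3*t^-5 - t^-6

Derivation:
The presented braid s2 s2 s1^-1 s1^-1 s2 s1^-1 s1^-1 s2 s1^-1 s2^-1 s3^-1 on 4 strands reduces by inverse Markov moves (closure unchanged at each step):
  Destabilize: the word has the form β·s3^-1 where s3^-1 occurs only as the final letter (β ∈ B_3); drop it and the last strand → 3 strands.
  Deconjugate: the word is γ·β·γ⁻¹ with γ = s2 (prefix) and γ⁻¹ = s2^-1 (suffix); strip both.
Reduced to β = s2 s1^-1 s1^-1 s2 s1^-1 s1^-1 s2 s1^-1 on 3 strands, 8 crossings.
Compute on β:
Braid: s2 s1^-1 s1^-1 s2 s1^-1 s1^-1 s2 s1^-1 on 3 strands, 8 crossings.
Writhe w = (#positive) - (#negative) = 3 - 5 = -2.
Enumerate smoothing states for the bracket polynomial. There are 2^8 = 256 states.
Each crossing splits two ways (0=vertical, 1=horizontal). The state's weight is A^(#A-smoothings - #B-smoothings) * d^(loops - 1).
Tabulate the states by total A-exponent and number of loops L (A-exp: L × count):
  A^8: L=6 ×1
  A^6: L=5 ×8
  A^4: L=4 ×28
  A^2: L=3 ×55, L=5 ×1
  A^0: L=2 ×63, L=4 ×7
  A^-2: L=1 ×35, L=3 ×21
  A^-4: L=2 ×26, L=4 ×2
  A^-6: L=3 ×8
  A^-8: L=4 ×1
Each group contributes A^e * Σ count * d^(L-1):
Powers of d = -A^2 - A^-2: d^2 = A^4 + 2 + A^-4; d^3 = -A^6 - 3*A^2 - 3*A^-2 - A^-6; d^4 = A^8 + 4*A^4 + 6 + 4*A^-4 + A^-8; d^5 = -A^10 - 5*A^6 - 10*A^2 - 10*A^-2 - 5*A^-6 - A^-10.
  A^8 * (d^5) = -A^18 - 5*A^14 - 10*A^10 - 10*A^6 - 5*A^2 - A^-2
  A^6 * (8*d^4) = 8*A^14 + 32*A^10 + 48*A^6 + 32*A^2 + 8*A^-2
  A^4 * (28*d^3) = -28*A^10 - 84*A^6 - 84*A^2 - 28*A^-2
  A^2 * (55*d^2 + d^4) = A^10 + 59*A^6 + 116*A^2 + 59*A^-2 + A^-6
  A^0 * (63*d + 7*d^3) = -7*A^6 - 84*A^2 - 84*A^-2 - 7*A^-6
  A^-2 * (35 + 21*d^2) = 21*A^2 + 77*A^-2 + 21*A^-6
  A^-4 * (26*d + 2*d^3) = -2*A^2 - 32*A^-2 - 32*A^-6 - 2*A^-10
  A^-6 * (8*d^2) = 8*A^-2 + 16*A^-6 + 8*A^-10
  A^-8 * (d^3) = -A^-2 - 3*A^-6 - 3*A^-10 - A^-14
Summing the groups: <K> = -A^18 + 3*A^14 - 5*A^10 + 6*A^6 - 6*A^2 + 6*A^-2 - 4*A^-6 + 3*A^-10 - A^-14
Normalise by the writhe: (-A^3)^(-w) = (-A^3)^(2) = A^6, so f(A) = A^6 * <K> = -A^24 + 3*A^20 - 5*A^16 + 6*A^12 - 6*A^8 + 6*A^4 - 4 + 3*A^-4 - A^-8.
Substitute A = t^(-1/4), i.e. A^e → t^(-e/4): V(t) = -t^2 + 3*t - 4 + 6*t^-1 - 6*t^-2 + 6*t^-3 - 5*t^-4 + 3*t^-5 - t^-6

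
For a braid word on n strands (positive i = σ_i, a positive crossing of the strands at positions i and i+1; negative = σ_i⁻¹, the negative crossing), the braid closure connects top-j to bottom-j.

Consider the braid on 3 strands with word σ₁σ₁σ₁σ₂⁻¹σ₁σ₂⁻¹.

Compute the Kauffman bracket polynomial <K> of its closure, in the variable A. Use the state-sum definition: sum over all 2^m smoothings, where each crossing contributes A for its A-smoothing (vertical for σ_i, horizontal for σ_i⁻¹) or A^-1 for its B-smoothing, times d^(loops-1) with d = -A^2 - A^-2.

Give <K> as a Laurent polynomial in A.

A^10 - A^6 + 2*A^2 - 2*A^-2 + 2*A^-6 - 2*A^-10 + A^-14

Derivation:
Braid: s1 s1 s1 s2^-1 s1 s2^-1 on 3 strands, 6 crossings.
Writhe w = (#positive) - (#negative) = 4 - 2 = 2.
Computing the Kauffman bracket via state sum. There are 2^6 = 64 states.
Each crossing splits two ways (0=vertical, 1=horizontal). The state's weight is A^(#A-smoothings - #B-smoothings) * d^(loops - 1).
Tabulate the states by total A-exponent and number of loops L (A-exp: L × count):
  A^6: L=3 ×1
  A^4: L=2 ×6
  A^2: L=1 ×11, L=3 ×4
  A^0: L=2 ×19, L=4 ×1
  A^-2: L=3 ×15
  A^-4: L=4 ×6
  A^-6: L=5 ×1
Each group contributes A^e * Σ count * d^(L-1):
Powers of d = -A^2 - A^-2: d^2 = A^4 + 2 + A^-4; d^3 = -A^6 - 3*A^2 - 3*A^-2 - A^-6; d^4 = A^8 + 4*A^4 + 6 + 4*A^-4 + A^-8.
  A^6 * (d^2) = A^10 + 2*A^6 + A^2
  A^4 * (6*d) = -6*A^6 - 6*A^2
  A^2 * (11 + 4*d^2) = 4*A^6 + 19*A^2 + 4*A^-2
  A^0 * (19*d + d^3) = -A^6 - 22*A^2 - 22*A^-2 - A^-6
  A^-2 * (15*d^2) = 15*A^2 + 30*A^-2 + 15*A^-6
  A^-4 * (6*d^3) = -6*A^2 - 18*A^-2 - 18*A^-6 - 6*A^-10
  A^-6 * (d^4) = A^2 + 4*A^-2 + 6*A^-6 + 4*A^-10 + A^-14
Summing the groups: <K> = A^10 - A^6 + 2*A^2 - 2*A^-2 + 2*A^-6 - 2*A^-10 + A^-14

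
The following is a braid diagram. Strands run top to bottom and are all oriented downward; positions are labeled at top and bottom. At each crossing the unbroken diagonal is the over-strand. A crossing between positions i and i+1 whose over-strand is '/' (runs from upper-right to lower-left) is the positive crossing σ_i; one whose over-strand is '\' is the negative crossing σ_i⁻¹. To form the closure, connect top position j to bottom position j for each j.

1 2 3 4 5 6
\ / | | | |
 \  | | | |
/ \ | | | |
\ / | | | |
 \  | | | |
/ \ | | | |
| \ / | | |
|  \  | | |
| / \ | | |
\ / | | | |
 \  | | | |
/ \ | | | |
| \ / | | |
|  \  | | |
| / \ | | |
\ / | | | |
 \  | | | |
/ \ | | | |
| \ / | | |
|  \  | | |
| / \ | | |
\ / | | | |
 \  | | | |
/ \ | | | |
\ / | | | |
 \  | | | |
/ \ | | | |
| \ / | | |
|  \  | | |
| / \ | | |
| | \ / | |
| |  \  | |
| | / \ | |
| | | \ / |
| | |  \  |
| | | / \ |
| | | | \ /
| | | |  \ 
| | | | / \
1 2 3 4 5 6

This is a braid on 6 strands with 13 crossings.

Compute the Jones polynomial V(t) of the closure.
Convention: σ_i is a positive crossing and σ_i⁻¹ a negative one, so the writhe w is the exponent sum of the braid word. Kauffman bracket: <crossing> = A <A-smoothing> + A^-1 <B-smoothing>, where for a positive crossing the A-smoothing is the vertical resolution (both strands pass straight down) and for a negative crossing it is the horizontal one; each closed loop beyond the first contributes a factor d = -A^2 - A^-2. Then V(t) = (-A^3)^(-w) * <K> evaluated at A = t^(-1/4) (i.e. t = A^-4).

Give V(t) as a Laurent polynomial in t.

t^-4 + t^-6 - t^-10

Derivation:
Reading the diagram top to bottom ('/'-over between positions i,i+1 = s_i, '\'-over = s_i^-1): braid word = s1^-1 s1^-1 s2^-1 s1^-1 s2^-1 s1^-1 s2^-1 s1^-1 s1^-1 s2^-1 s3^-1 s4^-1 s5^-1.
The presented braid s1^-1 s1^-1 s2^-1 s1^-1 s2^-1 s1^-1 s2^-1 s1^-1 s1^-1 s2^-1 s3^-1 s4^-1 s5^-1 on 6 strands reduces by inverse Markov moves (closure unchanged at each step):
  Destabilize: the word has the form β·s5^-1 where s5^-1 occurs only as the final letter (β ∈ B_5); drop it and the last strand → 5 strands.
  Destabilize: the word has the form β·s4^-1 where s4^-1 occurs only as the final letter (β ∈ B_4); drop it and the last strand → 4 strands.
  Destabilize: the word has the form β·s3^-1 where s3^-1 occurs only as the final letter (β ∈ B_3); drop it and the last strand → 3 strands.
Reduced to β = s1^-1 s1^-1 s2^-1 s1^-1 s2^-1 s1^-1 s2^-1 s1^-1 s1^-1 s2^-1 on 3 strands, 10 crossings.
Compute on β:
Braid: s1^-1 s1^-1 s2^-1 s1^-1 s2^-1 s1^-1 s2^-1 s1^-1 s1^-1 s2^-1 on 3 strands, 10 crossings.
Writhe w = (#positive) - (#negative) = 0 - 10 = -10.
Computing the Kauffman bracket via state sum. There are 2^10 = 1024 states.
Each crossing splits two ways (0=vertical, 1=horizontal). The state's weight is A^(#A-smoothings - #B-smoothings) * d^(loops - 1).
Tabulate the states by total A-exponent and number of loops L (A-exp: L × count):
  A^10: L=3 ×1
  A^8: L=2 ×4, L=4 ×6
  A^6: L=1 ×4, L=3 ×30, L=5 ×11
  A^4: L=2 ×48, L=4 ×65, L=6 ×7
  A^2: L=1 ×24, L=3 ×140, L=5 ×45, L=7 ×1
  A^0: L=2 ×129, L=4 ×117, L=6 ×6
  A^-2: L=1 ×43, L=3 ×151, L=5 ×16
  A^-4: L=2 ×96, L=4 ×24
  A^-6: L=1 ×24, L=3 ×21
  A^-8: L=2 ×10
  A^-10: L=3 ×1
Each group contributes A^e * Σ count * d^(L-1):
Powers of d = -A^2 - A^-2: d^2 = A^4 + 2 + A^-4; d^3 = -A^6 - 3*A^2 - 3*A^-2 - A^-6; d^4 = A^8 + 4*A^4 + 6 + 4*A^-4 + A^-8; d^5 = -A^10 - 5*A^6 - 10*A^2 - 10*A^-2 - 5*A^-6 - A^-10; d^6 = A^12 + 6*A^8 + 15*A^4 + 20 + 15*A^-4 + 6*A^-8 + A^-12.
  A^10 * (d^2) = A^14 + 2*A^10 + A^6
  A^8 * (4*d + 6*d^3) = -6*A^14 - 22*A^10 - 22*A^6 - 6*A^2
  A^6 * (4 + 30*d^2 + 11*d^4) = 11*A^14 + 74*A^10 + 130*A^6 + 74*A^2 + 11*A^-2
  A^4 * (48*d + 65*d^3 + 7*d^5) = -7*A^14 - 100*A^10 - 313*A^6 - 313*A^2 - 100*A^-2 - 7*A^-6
  A^2 * (24 + 140*d^2 + 45*d^4 + d^6) = A^14 + 51*A^10 + 335*A^6 + 594*A^2 + 335*A^-2 + 51*A^-6 + A^-10
  A^0 * (129*d + 117*d^3 + 6*d^5) = -6*A^10 - 147*A^6 - 540*A^2 - 540*A^-2 - 147*A^-6 - 6*A^-10
  A^-2 * (43 + 151*d^2 + 16*d^4) = 16*A^6 + 215*A^2 + 441*A^-2 + 215*A^-6 + 16*A^-10
  A^-4 * (96*d + 24*d^3) = -24*A^2 - 168*A^-2 - 168*A^-6 - 24*A^-10
  A^-6 * (24 + 21*d^2) = 21*A^-2 + 66*A^-6 + 21*A^-10
  A^-8 * (10*d) = -10*A^-6 - 10*A^-10
  A^-10 * (d^2) = A^-6 + 2*A^-10 + A^-14
Summing the groups: <K> = -A^10 + A^-6 + A^-14
Normalise by the writhe: (-A^3)^(-w) = (-A^3)^(10) = A^30, so f(A) = A^30 * <K> = -A^40 + A^24 + A^16.
Substitute A = t^(-1/4), i.e. A^e → t^(-e/4): V(t) = t^-4 + t^-6 - t^-10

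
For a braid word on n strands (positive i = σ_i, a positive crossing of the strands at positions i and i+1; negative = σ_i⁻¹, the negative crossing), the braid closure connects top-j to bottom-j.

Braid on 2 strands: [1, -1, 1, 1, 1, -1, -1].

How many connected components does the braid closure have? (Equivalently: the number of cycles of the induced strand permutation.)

1

Derivation:
Track the strand permutation on 2 strands, starting from identity.
  step 1: s1 swaps positions 1,2 -> [2 1]
  step 2: s1^-1 swaps positions 1,2 -> [1 2]
  step 3: s1 swaps positions 1,2 -> [2 1]
  step 4: s1 swaps positions 1,2 -> [1 2]
  step 5: s1 swaps positions 1,2 -> [2 1]
  step 6: s1^-1 swaps positions 1,2 -> [1 2]
  step 7: s1^-1 swaps positions 1,2 -> [2 1]
Final permutation (position -> original strand): [2 1]
Closure components = cycle count of this permutation = 1.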